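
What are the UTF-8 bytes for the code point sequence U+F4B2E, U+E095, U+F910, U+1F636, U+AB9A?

U+F4B2E: 4-byte form → F3 B4 AC AE.
U+E095: 3-byte form → EE 82 95.
U+F910: 3-byte form → EF A4 90.
U+1F636: 4-byte form → F0 9F 98 B6.
U+AB9A: 3-byte form → EA AE 9A.
Concatenated (17 bytes): F3 B4 AC AE EE 82 95 EF A4 90 F0 9F 98 B6 EA AE 9A.

F3 B4 AC AE EE 82 95 EF A4 90 F0 9F 98 B6 EA AE 9A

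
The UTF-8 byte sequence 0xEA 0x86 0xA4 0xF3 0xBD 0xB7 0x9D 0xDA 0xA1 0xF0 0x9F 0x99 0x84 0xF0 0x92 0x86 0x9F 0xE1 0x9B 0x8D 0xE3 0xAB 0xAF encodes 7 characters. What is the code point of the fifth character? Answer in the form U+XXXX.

U+1219F

Offset 0: leading byte 0xEA = 11101010 → 3-byte char #1 = EA 86 A4.
Offset 3: leading byte 0xF3 = 11110011 → 4-byte char #2 = F3 BD B7 9D.
Offset 7: leading byte 0xDA = 11011010 → 2-byte char #3 = DA A1.
Offset 9: leading byte 0xF0 = 11110000 → 4-byte char #4 = F0 9F 99 84.
Offset 13: leading byte 0xF0 = 11110000 → 4-byte char #5 = F0 92 86 9F.
Leading byte 0xF0 = 11110000 matches 11110xxx → 4-byte sequence.
Byte 1: 0xF0 = 11110000, payload 000 (3 bits).
Byte 2: 0x92 = 10010010 (10xxxxxx ✓), payload 010010.
Byte 3: 0x86 = 10000110 (10xxxxxx ✓), payload 000110.
Byte 4: 0x9F = 10011111 (10xxxxxx ✓), payload 011111.
Concatenate: 000010010000110011111 = 0x1219F (21 bits → U+1219F).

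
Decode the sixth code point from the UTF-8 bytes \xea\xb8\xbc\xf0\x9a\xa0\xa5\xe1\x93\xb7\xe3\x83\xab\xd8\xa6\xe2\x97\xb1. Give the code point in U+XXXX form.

U+25F1

Offset 0: leading byte 0xEA = 11101010 → 3-byte char #1 = EA B8 BC.
Offset 3: leading byte 0xF0 = 11110000 → 4-byte char #2 = F0 9A A0 A5.
Offset 7: leading byte 0xE1 = 11100001 → 3-byte char #3 = E1 93 B7.
Offset 10: leading byte 0xE3 = 11100011 → 3-byte char #4 = E3 83 AB.
Offset 13: leading byte 0xD8 = 11011000 → 2-byte char #5 = D8 A6.
Offset 15: leading byte 0xE2 = 11100010 → 3-byte char #6 = E2 97 B1.
Leading byte 0xE2 = 11100010 matches 1110xxxx → 3-byte sequence.
Byte 1: 0xE2 = 11100010, payload 0010 (4 bits).
Byte 2: 0x97 = 10010111 (10xxxxxx ✓), payload 010111.
Byte 3: 0xB1 = 10110001 (10xxxxxx ✓), payload 110001.
Concatenate: 0010010111110001 = 0x25F1 (16 bits → U+25F1).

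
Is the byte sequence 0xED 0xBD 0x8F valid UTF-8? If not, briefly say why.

Structurally a 3-byte sequence; payload = 0xDF4F.
But 0xDF4F is in U+D800–U+DFFF, the surrogate range. Surrogates are not Unicode scalar values and are forbidden in UTF-8.

invalid (encodes a surrogate (U+D800–U+DFFF))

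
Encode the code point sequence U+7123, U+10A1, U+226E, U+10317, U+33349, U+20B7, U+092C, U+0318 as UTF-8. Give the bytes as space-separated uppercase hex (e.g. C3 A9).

E7 84 A3 E1 82 A1 E2 89 AE F0 90 8C 97 F0 B3 8D 89 E2 82 B7 E0 A4 AC CC 98

U+7123: 3-byte form → E7 84 A3.
U+10A1: 3-byte form → E1 82 A1.
U+226E: 3-byte form → E2 89 AE.
U+10317: 4-byte form → F0 90 8C 97.
U+33349: 4-byte form → F0 B3 8D 89.
U+20B7: 3-byte form → E2 82 B7.
U+092C: 3-byte form → E0 A4 AC.
U+0318: 2-byte form → CC 98.
Concatenated (25 bytes): E7 84 A3 E1 82 A1 E2 89 AE F0 90 8C 97 F0 B3 8D 89 E2 82 B7 E0 A4 AC CC 98.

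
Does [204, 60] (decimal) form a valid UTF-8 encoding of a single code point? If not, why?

invalid (non-continuation byte where continuation expected)

Leading byte 0xCC = 11001100 → 2-byte form.
Byte 2 is 0x3C = 00111100, which is not 10xxxxxx — expected a continuation byte.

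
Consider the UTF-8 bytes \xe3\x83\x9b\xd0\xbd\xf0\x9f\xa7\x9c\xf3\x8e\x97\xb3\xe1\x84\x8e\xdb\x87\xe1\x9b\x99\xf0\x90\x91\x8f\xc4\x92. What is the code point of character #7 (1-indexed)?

Offset 0: leading byte 0xE3 = 11100011 → 3-byte char #1 = E3 83 9B.
Offset 3: leading byte 0xD0 = 11010000 → 2-byte char #2 = D0 BD.
Offset 5: leading byte 0xF0 = 11110000 → 4-byte char #3 = F0 9F A7 9C.
Offset 9: leading byte 0xF3 = 11110011 → 4-byte char #4 = F3 8E 97 B3.
Offset 13: leading byte 0xE1 = 11100001 → 3-byte char #5 = E1 84 8E.
Offset 16: leading byte 0xDB = 11011011 → 2-byte char #6 = DB 87.
Offset 18: leading byte 0xE1 = 11100001 → 3-byte char #7 = E1 9B 99.
Leading byte 0xE1 = 11100001 matches 1110xxxx → 3-byte sequence.
Byte 1: 0xE1 = 11100001, payload 0001 (4 bits).
Byte 2: 0x9B = 10011011 (10xxxxxx ✓), payload 011011.
Byte 3: 0x99 = 10011001 (10xxxxxx ✓), payload 011001.
Concatenate: 0001011011011001 = 0x16D9 (16 bits → U+16D9).

U+16D9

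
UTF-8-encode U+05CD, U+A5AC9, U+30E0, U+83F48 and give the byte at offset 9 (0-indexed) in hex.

0xF2

U+05CD → 2-byte form D7 8D at offsets 0–1.
U+A5AC9 → 4-byte form F2 A5 AB 89 at offsets 2–5.
U+30E0 → 3-byte form E3 83 A0 at offsets 6–8.
U+83F48 → 4-byte form F2 83 BD 88 at offsets 9–12.
Offset 9 falls in char 4's range; it's byte 1 of F2 83 BD 88 = 0xF2.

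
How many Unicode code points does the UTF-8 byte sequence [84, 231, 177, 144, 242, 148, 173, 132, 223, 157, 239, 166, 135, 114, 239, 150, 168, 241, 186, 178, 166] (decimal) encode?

Byte at offset 0: 0x54 = 01010100 → 1-byte char (#1). Advance 1.
Byte at offset 1: 0xE7 = 11100111 → 3-byte char (#2). Advance 3.
Byte at offset 4: 0xF2 = 11110010 → 4-byte char (#3). Advance 4.
Byte at offset 8: 0xDF = 11011111 → 2-byte char (#4). Advance 2.
Byte at offset 10: 0xEF = 11101111 → 3-byte char (#5). Advance 3.
Byte at offset 13: 0x72 = 01110010 → 1-byte char (#6). Advance 1.
Byte at offset 14: 0xEF = 11101111 → 3-byte char (#7). Advance 3.
Byte at offset 17: 0xF1 = 11110001 → 4-byte char (#8). Advance 4.
Reached end at offset 21 after 8 code points.

8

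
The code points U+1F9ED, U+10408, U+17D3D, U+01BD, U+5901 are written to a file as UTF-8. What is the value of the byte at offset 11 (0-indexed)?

0xBD

U+1F9ED → 4-byte form F0 9F A7 AD at offsets 0–3.
U+10408 → 4-byte form F0 90 90 88 at offsets 4–7.
U+17D3D → 4-byte form F0 97 B4 BD at offsets 8–11.
Offset 11 falls in char 3's range; it's byte 4 of F0 97 B4 BD = 0xBD.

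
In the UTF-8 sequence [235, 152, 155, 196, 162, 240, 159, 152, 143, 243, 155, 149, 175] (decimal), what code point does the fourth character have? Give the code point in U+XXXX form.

Offset 0: leading byte 0xEB = 11101011 → 3-byte char #1 = EB 98 9B.
Offset 3: leading byte 0xC4 = 11000100 → 2-byte char #2 = C4 A2.
Offset 5: leading byte 0xF0 = 11110000 → 4-byte char #3 = F0 9F 98 8F.
Offset 9: leading byte 0xF3 = 11110011 → 4-byte char #4 = F3 9B 95 AF.
Leading byte 0xF3 = 11110011 matches 11110xxx → 4-byte sequence.
Byte 1: 0xF3 = 11110011, payload 011 (3 bits).
Byte 2: 0x9B = 10011011 (10xxxxxx ✓), payload 011011.
Byte 3: 0x95 = 10010101 (10xxxxxx ✓), payload 010101.
Byte 4: 0xAF = 10101111 (10xxxxxx ✓), payload 101111.
Concatenate: 011011011010101101111 = 0xDB56F (21 bits → U+DB56F).

U+DB56F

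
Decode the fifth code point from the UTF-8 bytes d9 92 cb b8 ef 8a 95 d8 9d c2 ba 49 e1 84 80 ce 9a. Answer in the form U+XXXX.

Offset 0: leading byte 0xD9 = 11011001 → 2-byte char #1 = D9 92.
Offset 2: leading byte 0xCB = 11001011 → 2-byte char #2 = CB B8.
Offset 4: leading byte 0xEF = 11101111 → 3-byte char #3 = EF 8A 95.
Offset 7: leading byte 0xD8 = 11011000 → 2-byte char #4 = D8 9D.
Offset 9: leading byte 0xC2 = 11000010 → 2-byte char #5 = C2 BA.
Leading byte 0xC2 = 11000010 matches 110xxxxx → 2-byte sequence.
Byte 1: 0xC2 = 11000010, payload 00010 (5 bits).
Byte 2: 0xBA = 10111010 (10xxxxxx ✓), payload 111010.
Concatenate: 00010111010 = 0xBA (11 bits → U+00BA).

U+00BA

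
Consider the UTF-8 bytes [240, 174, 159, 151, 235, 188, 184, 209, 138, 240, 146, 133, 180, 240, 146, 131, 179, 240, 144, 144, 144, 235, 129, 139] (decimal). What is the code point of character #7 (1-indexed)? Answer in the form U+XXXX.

Offset 0: leading byte 0xF0 = 11110000 → 4-byte char #1 = F0 AE 9F 97.
Offset 4: leading byte 0xEB = 11101011 → 3-byte char #2 = EB BC B8.
Offset 7: leading byte 0xD1 = 11010001 → 2-byte char #3 = D1 8A.
Offset 9: leading byte 0xF0 = 11110000 → 4-byte char #4 = F0 92 85 B4.
Offset 13: leading byte 0xF0 = 11110000 → 4-byte char #5 = F0 92 83 B3.
Offset 17: leading byte 0xF0 = 11110000 → 4-byte char #6 = F0 90 90 90.
Offset 21: leading byte 0xEB = 11101011 → 3-byte char #7 = EB 81 8B.
Leading byte 0xEB = 11101011 matches 1110xxxx → 3-byte sequence.
Byte 1: 0xEB = 11101011, payload 1011 (4 bits).
Byte 2: 0x81 = 10000001 (10xxxxxx ✓), payload 000001.
Byte 3: 0x8B = 10001011 (10xxxxxx ✓), payload 001011.
Concatenate: 1011000001001011 = 0xB04B (16 bits → U+B04B).

U+B04B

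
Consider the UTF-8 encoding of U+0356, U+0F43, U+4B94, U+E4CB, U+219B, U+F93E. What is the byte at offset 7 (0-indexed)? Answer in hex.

U+0356 → 2-byte form CD 96 at offsets 0–1.
U+0F43 → 3-byte form E0 BD 83 at offsets 2–4.
U+4B94 → 3-byte form E4 AE 94 at offsets 5–7.
Offset 7 falls in char 3's range; it's byte 3 of E4 AE 94 = 0x94.

0x94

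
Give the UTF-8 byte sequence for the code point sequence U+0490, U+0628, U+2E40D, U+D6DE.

U+0490: 2-byte form → D2 90.
U+0628: 2-byte form → D8 A8.
U+2E40D: 4-byte form → F0 AE 90 8D.
U+D6DE: 3-byte form → ED 9B 9E.
Concatenated (11 bytes): D2 90 D8 A8 F0 AE 90 8D ED 9B 9E.

D2 90 D8 A8 F0 AE 90 8D ED 9B 9E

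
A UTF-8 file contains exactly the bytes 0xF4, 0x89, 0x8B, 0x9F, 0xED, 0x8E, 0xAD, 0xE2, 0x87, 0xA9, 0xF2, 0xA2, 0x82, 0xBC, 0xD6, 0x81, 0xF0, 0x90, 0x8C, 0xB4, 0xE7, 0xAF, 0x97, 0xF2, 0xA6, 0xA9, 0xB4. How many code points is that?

Byte at offset 0: 0xF4 = 11110100 → 4-byte char (#1). Advance 4.
Byte at offset 4: 0xED = 11101101 → 3-byte char (#2). Advance 3.
Byte at offset 7: 0xE2 = 11100010 → 3-byte char (#3). Advance 3.
Byte at offset 10: 0xF2 = 11110010 → 4-byte char (#4). Advance 4.
Byte at offset 14: 0xD6 = 11010110 → 2-byte char (#5). Advance 2.
Byte at offset 16: 0xF0 = 11110000 → 4-byte char (#6). Advance 4.
Byte at offset 20: 0xE7 = 11100111 → 3-byte char (#7). Advance 3.
Byte at offset 23: 0xF2 = 11110010 → 4-byte char (#8). Advance 4.
Reached end at offset 27 after 8 code points.

8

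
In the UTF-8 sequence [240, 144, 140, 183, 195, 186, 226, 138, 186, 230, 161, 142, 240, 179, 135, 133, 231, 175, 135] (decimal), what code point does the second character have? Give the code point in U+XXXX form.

Offset 0: leading byte 0xF0 = 11110000 → 4-byte char #1 = F0 90 8C B7.
Offset 4: leading byte 0xC3 = 11000011 → 2-byte char #2 = C3 BA.
Leading byte 0xC3 = 11000011 matches 110xxxxx → 2-byte sequence.
Byte 1: 0xC3 = 11000011, payload 00011 (5 bits).
Byte 2: 0xBA = 10111010 (10xxxxxx ✓), payload 111010.
Concatenate: 00011111010 = 0xFA (11 bits → U+00FA).

U+00FA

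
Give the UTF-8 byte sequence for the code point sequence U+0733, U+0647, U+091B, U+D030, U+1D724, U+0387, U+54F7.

U+0733: 2-byte form → DC B3.
U+0647: 2-byte form → D9 87.
U+091B: 3-byte form → E0 A4 9B.
U+D030: 3-byte form → ED 80 B0.
U+1D724: 4-byte form → F0 9D 9C A4.
U+0387: 2-byte form → CE 87.
U+54F7: 3-byte form → E5 93 B7.
Concatenated (19 bytes): DC B3 D9 87 E0 A4 9B ED 80 B0 F0 9D 9C A4 CE 87 E5 93 B7.

DC B3 D9 87 E0 A4 9B ED 80 B0 F0 9D 9C A4 CE 87 E5 93 B7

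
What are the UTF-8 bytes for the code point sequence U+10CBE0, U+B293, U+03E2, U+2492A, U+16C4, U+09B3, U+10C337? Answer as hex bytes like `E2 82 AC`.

U+10CBE0: 4-byte form → F4 8C AF A0.
U+B293: 3-byte form → EB 8A 93.
U+03E2: 2-byte form → CF A2.
U+2492A: 4-byte form → F0 A4 A4 AA.
U+16C4: 3-byte form → E1 9B 84.
U+09B3: 3-byte form → E0 A6 B3.
U+10C337: 4-byte form → F4 8C 8C B7.
Concatenated (23 bytes): F4 8C AF A0 EB 8A 93 CF A2 F0 A4 A4 AA E1 9B 84 E0 A6 B3 F4 8C 8C B7.

F4 8C AF A0 EB 8A 93 CF A2 F0 A4 A4 AA E1 9B 84 E0 A6 B3 F4 8C 8C B7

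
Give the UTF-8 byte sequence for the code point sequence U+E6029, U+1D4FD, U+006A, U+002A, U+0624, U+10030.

F3 A6 80 A9 F0 9D 93 BD 6A 2A D8 A4 F0 90 80 B0

U+E6029: 4-byte form → F3 A6 80 A9.
U+1D4FD: 4-byte form → F0 9D 93 BD.
U+006A: 1-byte form → 6A.
U+002A: 1-byte form → 2A.
U+0624: 2-byte form → D8 A4.
U+10030: 4-byte form → F0 90 80 B0.
Concatenated (16 bytes): F3 A6 80 A9 F0 9D 93 BD 6A 2A D8 A4 F0 90 80 B0.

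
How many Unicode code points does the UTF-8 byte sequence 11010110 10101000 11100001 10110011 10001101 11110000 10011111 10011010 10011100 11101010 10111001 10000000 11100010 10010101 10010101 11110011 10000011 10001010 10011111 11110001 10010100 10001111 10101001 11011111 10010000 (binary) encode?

Byte at offset 0: 0xD6 = 11010110 → 2-byte char (#1). Advance 2.
Byte at offset 2: 0xE1 = 11100001 → 3-byte char (#2). Advance 3.
Byte at offset 5: 0xF0 = 11110000 → 4-byte char (#3). Advance 4.
Byte at offset 9: 0xEA = 11101010 → 3-byte char (#4). Advance 3.
Byte at offset 12: 0xE2 = 11100010 → 3-byte char (#5). Advance 3.
Byte at offset 15: 0xF3 = 11110011 → 4-byte char (#6). Advance 4.
Byte at offset 19: 0xF1 = 11110001 → 4-byte char (#7). Advance 4.
Byte at offset 23: 0xDF = 11011111 → 2-byte char (#8). Advance 2.
Reached end at offset 25 after 8 code points.

8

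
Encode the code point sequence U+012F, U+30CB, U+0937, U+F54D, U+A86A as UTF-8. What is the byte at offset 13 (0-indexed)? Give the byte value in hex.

U+012F → 2-byte form C4 AF at offsets 0–1.
U+30CB → 3-byte form E3 83 8B at offsets 2–4.
U+0937 → 3-byte form E0 A4 B7 at offsets 5–7.
U+F54D → 3-byte form EF 95 8D at offsets 8–10.
U+A86A → 3-byte form EA A1 AA at offsets 11–13.
Offset 13 falls in char 5's range; it's byte 3 of EA A1 AA = 0xAA.

0xAA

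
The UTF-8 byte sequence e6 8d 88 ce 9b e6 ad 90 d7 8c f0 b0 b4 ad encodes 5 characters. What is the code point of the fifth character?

U+30D2D

Offset 0: leading byte 0xE6 = 11100110 → 3-byte char #1 = E6 8D 88.
Offset 3: leading byte 0xCE = 11001110 → 2-byte char #2 = CE 9B.
Offset 5: leading byte 0xE6 = 11100110 → 3-byte char #3 = E6 AD 90.
Offset 8: leading byte 0xD7 = 11010111 → 2-byte char #4 = D7 8C.
Offset 10: leading byte 0xF0 = 11110000 → 4-byte char #5 = F0 B0 B4 AD.
Leading byte 0xF0 = 11110000 matches 11110xxx → 4-byte sequence.
Byte 1: 0xF0 = 11110000, payload 000 (3 bits).
Byte 2: 0xB0 = 10110000 (10xxxxxx ✓), payload 110000.
Byte 3: 0xB4 = 10110100 (10xxxxxx ✓), payload 110100.
Byte 4: 0xAD = 10101101 (10xxxxxx ✓), payload 101101.
Concatenate: 000110000110100101101 = 0x30D2D (21 bits → U+30D2D).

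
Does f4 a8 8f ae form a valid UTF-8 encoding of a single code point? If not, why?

invalid (encodes a value above U+10FFFF)

Leading byte 0xF4 = 11110100 → 4-byte form.
Payload = 0x1283EE, which exceeds U+10FFFF, the maximum Unicode code point. (Leading bytes F5–FF, or F4 followed by ≥ 0x90, are invalid.)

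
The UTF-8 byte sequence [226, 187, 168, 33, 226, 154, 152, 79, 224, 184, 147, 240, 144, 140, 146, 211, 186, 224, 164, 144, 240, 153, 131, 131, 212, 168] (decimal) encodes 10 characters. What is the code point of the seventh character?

U+04FA

Offset 0: leading byte 0xE2 = 11100010 → 3-byte char #1 = E2 BB A8.
Offset 3: leading byte 0x21 = 00100001 → 1-byte char #2 = 21.
Offset 4: leading byte 0xE2 = 11100010 → 3-byte char #3 = E2 9A 98.
Offset 7: leading byte 0x4F = 01001111 → 1-byte char #4 = 4F.
Offset 8: leading byte 0xE0 = 11100000 → 3-byte char #5 = E0 B8 93.
Offset 11: leading byte 0xF0 = 11110000 → 4-byte char #6 = F0 90 8C 92.
Offset 15: leading byte 0xD3 = 11010011 → 2-byte char #7 = D3 BA.
Leading byte 0xD3 = 11010011 matches 110xxxxx → 2-byte sequence.
Byte 1: 0xD3 = 11010011, payload 10011 (5 bits).
Byte 2: 0xBA = 10111010 (10xxxxxx ✓), payload 111010.
Concatenate: 10011111010 = 0x4FA (11 bits → U+04FA).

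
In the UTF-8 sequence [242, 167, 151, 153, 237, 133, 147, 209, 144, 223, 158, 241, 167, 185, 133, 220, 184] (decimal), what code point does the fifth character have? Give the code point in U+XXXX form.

U+67E45

Offset 0: leading byte 0xF2 = 11110010 → 4-byte char #1 = F2 A7 97 99.
Offset 4: leading byte 0xED = 11101101 → 3-byte char #2 = ED 85 93.
Offset 7: leading byte 0xD1 = 11010001 → 2-byte char #3 = D1 90.
Offset 9: leading byte 0xDF = 11011111 → 2-byte char #4 = DF 9E.
Offset 11: leading byte 0xF1 = 11110001 → 4-byte char #5 = F1 A7 B9 85.
Leading byte 0xF1 = 11110001 matches 11110xxx → 4-byte sequence.
Byte 1: 0xF1 = 11110001, payload 001 (3 bits).
Byte 2: 0xA7 = 10100111 (10xxxxxx ✓), payload 100111.
Byte 3: 0xB9 = 10111001 (10xxxxxx ✓), payload 111001.
Byte 4: 0x85 = 10000101 (10xxxxxx ✓), payload 000101.
Concatenate: 001100111111001000101 = 0x67E45 (21 bits → U+67E45).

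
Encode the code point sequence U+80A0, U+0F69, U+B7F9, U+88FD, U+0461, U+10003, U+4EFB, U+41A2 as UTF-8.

E8 82 A0 E0 BD A9 EB 9F B9 E8 A3 BD D1 A1 F0 90 80 83 E4 BB BB E4 86 A2

U+80A0: 3-byte form → E8 82 A0.
U+0F69: 3-byte form → E0 BD A9.
U+B7F9: 3-byte form → EB 9F B9.
U+88FD: 3-byte form → E8 A3 BD.
U+0461: 2-byte form → D1 A1.
U+10003: 4-byte form → F0 90 80 83.
U+4EFB: 3-byte form → E4 BB BB.
U+41A2: 3-byte form → E4 86 A2.
Concatenated (24 bytes): E8 82 A0 E0 BD A9 EB 9F B9 E8 A3 BD D1 A1 F0 90 80 83 E4 BB BB E4 86 A2.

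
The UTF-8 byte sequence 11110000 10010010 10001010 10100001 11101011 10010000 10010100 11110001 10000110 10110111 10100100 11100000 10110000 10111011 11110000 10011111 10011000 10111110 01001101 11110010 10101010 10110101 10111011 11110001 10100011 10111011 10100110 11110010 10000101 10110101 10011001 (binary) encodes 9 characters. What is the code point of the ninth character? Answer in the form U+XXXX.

Offset 0: leading byte 0xF0 = 11110000 → 4-byte char #1 = F0 92 8A A1.
Offset 4: leading byte 0xEB = 11101011 → 3-byte char #2 = EB 90 94.
Offset 7: leading byte 0xF1 = 11110001 → 4-byte char #3 = F1 86 B7 A4.
Offset 11: leading byte 0xE0 = 11100000 → 3-byte char #4 = E0 B0 BB.
Offset 14: leading byte 0xF0 = 11110000 → 4-byte char #5 = F0 9F 98 BE.
Offset 18: leading byte 0x4D = 01001101 → 1-byte char #6 = 4D.
Offset 19: leading byte 0xF2 = 11110010 → 4-byte char #7 = F2 AA B5 BB.
Offset 23: leading byte 0xF1 = 11110001 → 4-byte char #8 = F1 A3 BB A6.
Offset 27: leading byte 0xF2 = 11110010 → 4-byte char #9 = F2 85 B5 99.
Leading byte 0xF2 = 11110010 matches 11110xxx → 4-byte sequence.
Byte 1: 0xF2 = 11110010, payload 010 (3 bits).
Byte 2: 0x85 = 10000101 (10xxxxxx ✓), payload 000101.
Byte 3: 0xB5 = 10110101 (10xxxxxx ✓), payload 110101.
Byte 4: 0x99 = 10011001 (10xxxxxx ✓), payload 011001.
Concatenate: 010000101110101011001 = 0x85D59 (21 bits → U+85D59).

U+85D59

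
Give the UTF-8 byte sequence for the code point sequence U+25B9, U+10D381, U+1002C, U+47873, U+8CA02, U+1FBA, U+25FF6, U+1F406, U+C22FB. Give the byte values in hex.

U+25B9: 3-byte form → E2 96 B9.
U+10D381: 4-byte form → F4 8D 8E 81.
U+1002C: 4-byte form → F0 90 80 AC.
U+47873: 4-byte form → F1 87 A1 B3.
U+8CA02: 4-byte form → F2 8C A8 82.
U+1FBA: 3-byte form → E1 BE BA.
U+25FF6: 4-byte form → F0 A5 BF B6.
U+1F406: 4-byte form → F0 9F 90 86.
U+C22FB: 4-byte form → F3 82 8B BB.
Concatenated (34 bytes): E2 96 B9 F4 8D 8E 81 F0 90 80 AC F1 87 A1 B3 F2 8C A8 82 E1 BE BA F0 A5 BF B6 F0 9F 90 86 F3 82 8B BB.

E2 96 B9 F4 8D 8E 81 F0 90 80 AC F1 87 A1 B3 F2 8C A8 82 E1 BE BA F0 A5 BF B6 F0 9F 90 86 F3 82 8B BB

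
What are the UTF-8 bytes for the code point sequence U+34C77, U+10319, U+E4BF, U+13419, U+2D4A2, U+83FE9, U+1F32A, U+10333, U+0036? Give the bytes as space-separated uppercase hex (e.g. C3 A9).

U+34C77: 4-byte form → F0 B4 B1 B7.
U+10319: 4-byte form → F0 90 8C 99.
U+E4BF: 3-byte form → EE 92 BF.
U+13419: 4-byte form → F0 93 90 99.
U+2D4A2: 4-byte form → F0 AD 92 A2.
U+83FE9: 4-byte form → F2 83 BF A9.
U+1F32A: 4-byte form → F0 9F 8C AA.
U+10333: 4-byte form → F0 90 8C B3.
U+0036: 1-byte form → 36.
Concatenated (32 bytes): F0 B4 B1 B7 F0 90 8C 99 EE 92 BF F0 93 90 99 F0 AD 92 A2 F2 83 BF A9 F0 9F 8C AA F0 90 8C B3 36.

F0 B4 B1 B7 F0 90 8C 99 EE 92 BF F0 93 90 99 F0 AD 92 A2 F2 83 BF A9 F0 9F 8C AA F0 90 8C B3 36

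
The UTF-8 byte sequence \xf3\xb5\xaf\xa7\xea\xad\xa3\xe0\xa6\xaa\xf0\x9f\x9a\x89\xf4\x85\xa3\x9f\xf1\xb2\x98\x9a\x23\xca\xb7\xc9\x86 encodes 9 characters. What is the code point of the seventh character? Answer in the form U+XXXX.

U+0023

Offset 0: leading byte 0xF3 = 11110011 → 4-byte char #1 = F3 B5 AF A7.
Offset 4: leading byte 0xEA = 11101010 → 3-byte char #2 = EA AD A3.
Offset 7: leading byte 0xE0 = 11100000 → 3-byte char #3 = E0 A6 AA.
Offset 10: leading byte 0xF0 = 11110000 → 4-byte char #4 = F0 9F 9A 89.
Offset 14: leading byte 0xF4 = 11110100 → 4-byte char #5 = F4 85 A3 9F.
Offset 18: leading byte 0xF1 = 11110001 → 4-byte char #6 = F1 B2 98 9A.
Offset 22: leading byte 0x23 = 00100011 → 1-byte char #7 = 23.
Leading byte 0x23 = 00100011 matches 0xxxxxxx → 1-byte sequence.
Byte 1: 0x23 = 00100011, payload 0100011 (7 bits).
Concatenate: 0100011 = 0x23 (7 bits → U+0023).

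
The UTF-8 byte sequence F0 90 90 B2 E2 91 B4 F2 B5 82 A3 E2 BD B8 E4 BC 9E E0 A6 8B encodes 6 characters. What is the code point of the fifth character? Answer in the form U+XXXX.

Offset 0: leading byte 0xF0 = 11110000 → 4-byte char #1 = F0 90 90 B2.
Offset 4: leading byte 0xE2 = 11100010 → 3-byte char #2 = E2 91 B4.
Offset 7: leading byte 0xF2 = 11110010 → 4-byte char #3 = F2 B5 82 A3.
Offset 11: leading byte 0xE2 = 11100010 → 3-byte char #4 = E2 BD B8.
Offset 14: leading byte 0xE4 = 11100100 → 3-byte char #5 = E4 BC 9E.
Leading byte 0xE4 = 11100100 matches 1110xxxx → 3-byte sequence.
Byte 1: 0xE4 = 11100100, payload 0100 (4 bits).
Byte 2: 0xBC = 10111100 (10xxxxxx ✓), payload 111100.
Byte 3: 0x9E = 10011110 (10xxxxxx ✓), payload 011110.
Concatenate: 0100111100011110 = 0x4F1E (16 bits → U+4F1E).

U+4F1E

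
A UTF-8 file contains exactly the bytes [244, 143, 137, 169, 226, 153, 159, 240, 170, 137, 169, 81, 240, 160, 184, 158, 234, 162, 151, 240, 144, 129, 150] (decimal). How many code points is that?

Byte at offset 0: 0xF4 = 11110100 → 4-byte char (#1). Advance 4.
Byte at offset 4: 0xE2 = 11100010 → 3-byte char (#2). Advance 3.
Byte at offset 7: 0xF0 = 11110000 → 4-byte char (#3). Advance 4.
Byte at offset 11: 0x51 = 01010001 → 1-byte char (#4). Advance 1.
Byte at offset 12: 0xF0 = 11110000 → 4-byte char (#5). Advance 4.
Byte at offset 16: 0xEA = 11101010 → 3-byte char (#6). Advance 3.
Byte at offset 19: 0xF0 = 11110000 → 4-byte char (#7). Advance 4.
Reached end at offset 23 after 7 code points.

7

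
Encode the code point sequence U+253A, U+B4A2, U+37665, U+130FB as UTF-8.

U+253A: 3-byte form → E2 94 BA.
U+B4A2: 3-byte form → EB 92 A2.
U+37665: 4-byte form → F0 B7 99 A5.
U+130FB: 4-byte form → F0 93 83 BB.
Concatenated (14 bytes): E2 94 BA EB 92 A2 F0 B7 99 A5 F0 93 83 BB.

E2 94 BA EB 92 A2 F0 B7 99 A5 F0 93 83 BB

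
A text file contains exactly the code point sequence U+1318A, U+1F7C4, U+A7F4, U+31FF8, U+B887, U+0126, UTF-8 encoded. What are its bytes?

U+1318A: 4-byte form → F0 93 86 8A.
U+1F7C4: 4-byte form → F0 9F 9F 84.
U+A7F4: 3-byte form → EA 9F B4.
U+31FF8: 4-byte form → F0 B1 BF B8.
U+B887: 3-byte form → EB A2 87.
U+0126: 2-byte form → C4 A6.
Concatenated (20 bytes): F0 93 86 8A F0 9F 9F 84 EA 9F B4 F0 B1 BF B8 EB A2 87 C4 A6.

F0 93 86 8A F0 9F 9F 84 EA 9F B4 F0 B1 BF B8 EB A2 87 C4 A6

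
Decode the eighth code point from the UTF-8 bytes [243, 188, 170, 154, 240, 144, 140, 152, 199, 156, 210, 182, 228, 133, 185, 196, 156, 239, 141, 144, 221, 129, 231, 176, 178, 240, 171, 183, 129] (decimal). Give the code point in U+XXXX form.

Offset 0: leading byte 0xF3 = 11110011 → 4-byte char #1 = F3 BC AA 9A.
Offset 4: leading byte 0xF0 = 11110000 → 4-byte char #2 = F0 90 8C 98.
Offset 8: leading byte 0xC7 = 11000111 → 2-byte char #3 = C7 9C.
Offset 10: leading byte 0xD2 = 11010010 → 2-byte char #4 = D2 B6.
Offset 12: leading byte 0xE4 = 11100100 → 3-byte char #5 = E4 85 B9.
Offset 15: leading byte 0xC4 = 11000100 → 2-byte char #6 = C4 9C.
Offset 17: leading byte 0xEF = 11101111 → 3-byte char #7 = EF 8D 90.
Offset 20: leading byte 0xDD = 11011101 → 2-byte char #8 = DD 81.
Leading byte 0xDD = 11011101 matches 110xxxxx → 2-byte sequence.
Byte 1: 0xDD = 11011101, payload 11101 (5 bits).
Byte 2: 0x81 = 10000001 (10xxxxxx ✓), payload 000001.
Concatenate: 11101000001 = 0x741 (11 bits → U+0741).

U+0741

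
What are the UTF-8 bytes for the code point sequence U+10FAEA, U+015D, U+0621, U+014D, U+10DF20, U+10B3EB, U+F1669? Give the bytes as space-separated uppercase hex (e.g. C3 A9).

U+10FAEA: 4-byte form → F4 8F AB AA.
U+015D: 2-byte form → C5 9D.
U+0621: 2-byte form → D8 A1.
U+014D: 2-byte form → C5 8D.
U+10DF20: 4-byte form → F4 8D BC A0.
U+10B3EB: 4-byte form → F4 8B 8F AB.
U+F1669: 4-byte form → F3 B1 99 A9.
Concatenated (22 bytes): F4 8F AB AA C5 9D D8 A1 C5 8D F4 8D BC A0 F4 8B 8F AB F3 B1 99 A9.

F4 8F AB AA C5 9D D8 A1 C5 8D F4 8D BC A0 F4 8B 8F AB F3 B1 99 A9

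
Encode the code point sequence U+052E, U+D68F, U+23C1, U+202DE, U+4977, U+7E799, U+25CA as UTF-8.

D4 AE ED 9A 8F E2 8F 81 F0 A0 8B 9E E4 A5 B7 F1 BE 9E 99 E2 97 8A

U+052E: 2-byte form → D4 AE.
U+D68F: 3-byte form → ED 9A 8F.
U+23C1: 3-byte form → E2 8F 81.
U+202DE: 4-byte form → F0 A0 8B 9E.
U+4977: 3-byte form → E4 A5 B7.
U+7E799: 4-byte form → F1 BE 9E 99.
U+25CA: 3-byte form → E2 97 8A.
Concatenated (22 bytes): D4 AE ED 9A 8F E2 8F 81 F0 A0 8B 9E E4 A5 B7 F1 BE 9E 99 E2 97 8A.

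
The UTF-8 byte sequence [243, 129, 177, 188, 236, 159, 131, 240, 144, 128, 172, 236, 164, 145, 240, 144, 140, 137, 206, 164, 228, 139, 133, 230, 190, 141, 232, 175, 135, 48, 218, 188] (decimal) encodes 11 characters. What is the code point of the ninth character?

U+8BC7

Offset 0: leading byte 0xF3 = 11110011 → 4-byte char #1 = F3 81 B1 BC.
Offset 4: leading byte 0xEC = 11101100 → 3-byte char #2 = EC 9F 83.
Offset 7: leading byte 0xF0 = 11110000 → 4-byte char #3 = F0 90 80 AC.
Offset 11: leading byte 0xEC = 11101100 → 3-byte char #4 = EC A4 91.
Offset 14: leading byte 0xF0 = 11110000 → 4-byte char #5 = F0 90 8C 89.
Offset 18: leading byte 0xCE = 11001110 → 2-byte char #6 = CE A4.
Offset 20: leading byte 0xE4 = 11100100 → 3-byte char #7 = E4 8B 85.
Offset 23: leading byte 0xE6 = 11100110 → 3-byte char #8 = E6 BE 8D.
Offset 26: leading byte 0xE8 = 11101000 → 3-byte char #9 = E8 AF 87.
Leading byte 0xE8 = 11101000 matches 1110xxxx → 3-byte sequence.
Byte 1: 0xE8 = 11101000, payload 1000 (4 bits).
Byte 2: 0xAF = 10101111 (10xxxxxx ✓), payload 101111.
Byte 3: 0x87 = 10000111 (10xxxxxx ✓), payload 000111.
Concatenate: 1000101111000111 = 0x8BC7 (16 bits → U+8BC7).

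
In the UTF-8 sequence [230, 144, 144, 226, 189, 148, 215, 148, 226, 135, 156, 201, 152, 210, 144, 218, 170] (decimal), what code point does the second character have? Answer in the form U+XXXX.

Offset 0: leading byte 0xE6 = 11100110 → 3-byte char #1 = E6 90 90.
Offset 3: leading byte 0xE2 = 11100010 → 3-byte char #2 = E2 BD 94.
Leading byte 0xE2 = 11100010 matches 1110xxxx → 3-byte sequence.
Byte 1: 0xE2 = 11100010, payload 0010 (4 bits).
Byte 2: 0xBD = 10111101 (10xxxxxx ✓), payload 111101.
Byte 3: 0x94 = 10010100 (10xxxxxx ✓), payload 010100.
Concatenate: 0010111101010100 = 0x2F54 (16 bits → U+2F54).

U+2F54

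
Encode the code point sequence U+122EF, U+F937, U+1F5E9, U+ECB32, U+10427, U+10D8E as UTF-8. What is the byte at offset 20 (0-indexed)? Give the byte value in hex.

U+122EF → 4-byte form F0 92 8B AF at offsets 0–3.
U+F937 → 3-byte form EF A4 B7 at offsets 4–6.
U+1F5E9 → 4-byte form F0 9F 97 A9 at offsets 7–10.
U+ECB32 → 4-byte form F3 AC AC B2 at offsets 11–14.
U+10427 → 4-byte form F0 90 90 A7 at offsets 15–18.
U+10D8E → 4-byte form F0 90 B6 8E at offsets 19–22.
Offset 20 falls in char 6's range; it's byte 2 of F0 90 B6 8E = 0x90.

0x90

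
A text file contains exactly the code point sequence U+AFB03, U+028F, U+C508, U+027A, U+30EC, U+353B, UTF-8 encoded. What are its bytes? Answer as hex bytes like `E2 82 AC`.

U+AFB03: 4-byte form → F2 AF AC 83.
U+028F: 2-byte form → CA 8F.
U+C508: 3-byte form → EC 94 88.
U+027A: 2-byte form → C9 BA.
U+30EC: 3-byte form → E3 83 AC.
U+353B: 3-byte form → E3 94 BB.
Concatenated (17 bytes): F2 AF AC 83 CA 8F EC 94 88 C9 BA E3 83 AC E3 94 BB.

F2 AF AC 83 CA 8F EC 94 88 C9 BA E3 83 AC E3 94 BB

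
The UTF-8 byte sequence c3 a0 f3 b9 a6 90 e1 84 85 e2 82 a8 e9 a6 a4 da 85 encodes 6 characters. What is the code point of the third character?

Offset 0: leading byte 0xC3 = 11000011 → 2-byte char #1 = C3 A0.
Offset 2: leading byte 0xF3 = 11110011 → 4-byte char #2 = F3 B9 A6 90.
Offset 6: leading byte 0xE1 = 11100001 → 3-byte char #3 = E1 84 85.
Leading byte 0xE1 = 11100001 matches 1110xxxx → 3-byte sequence.
Byte 1: 0xE1 = 11100001, payload 0001 (4 bits).
Byte 2: 0x84 = 10000100 (10xxxxxx ✓), payload 000100.
Byte 3: 0x85 = 10000101 (10xxxxxx ✓), payload 000101.
Concatenate: 0001000100000101 = 0x1105 (16 bits → U+1105).

U+1105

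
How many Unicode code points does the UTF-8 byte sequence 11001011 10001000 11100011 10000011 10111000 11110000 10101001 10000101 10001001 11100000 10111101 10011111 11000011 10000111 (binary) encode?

Byte at offset 0: 0xCB = 11001011 → 2-byte char (#1). Advance 2.
Byte at offset 2: 0xE3 = 11100011 → 3-byte char (#2). Advance 3.
Byte at offset 5: 0xF0 = 11110000 → 4-byte char (#3). Advance 4.
Byte at offset 9: 0xE0 = 11100000 → 3-byte char (#4). Advance 3.
Byte at offset 12: 0xC3 = 11000011 → 2-byte char (#5). Advance 2.
Reached end at offset 14 after 5 code points.

5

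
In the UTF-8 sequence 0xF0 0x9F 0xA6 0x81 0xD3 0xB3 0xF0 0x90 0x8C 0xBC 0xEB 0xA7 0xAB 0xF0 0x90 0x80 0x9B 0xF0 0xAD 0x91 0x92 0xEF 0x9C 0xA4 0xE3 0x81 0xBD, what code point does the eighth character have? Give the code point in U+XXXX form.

U+307D

Offset 0: leading byte 0xF0 = 11110000 → 4-byte char #1 = F0 9F A6 81.
Offset 4: leading byte 0xD3 = 11010011 → 2-byte char #2 = D3 B3.
Offset 6: leading byte 0xF0 = 11110000 → 4-byte char #3 = F0 90 8C BC.
Offset 10: leading byte 0xEB = 11101011 → 3-byte char #4 = EB A7 AB.
Offset 13: leading byte 0xF0 = 11110000 → 4-byte char #5 = F0 90 80 9B.
Offset 17: leading byte 0xF0 = 11110000 → 4-byte char #6 = F0 AD 91 92.
Offset 21: leading byte 0xEF = 11101111 → 3-byte char #7 = EF 9C A4.
Offset 24: leading byte 0xE3 = 11100011 → 3-byte char #8 = E3 81 BD.
Leading byte 0xE3 = 11100011 matches 1110xxxx → 3-byte sequence.
Byte 1: 0xE3 = 11100011, payload 0011 (4 bits).
Byte 2: 0x81 = 10000001 (10xxxxxx ✓), payload 000001.
Byte 3: 0xBD = 10111101 (10xxxxxx ✓), payload 111101.
Concatenate: 0011000001111101 = 0x307D (16 bits → U+307D).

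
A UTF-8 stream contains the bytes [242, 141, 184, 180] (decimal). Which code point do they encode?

Leading byte 0xF2 = 11110010 matches 11110xxx → 4-byte sequence.
Byte 1: 0xF2 = 11110010, payload 010 (3 bits).
Byte 2: 0x8D = 10001101 (10xxxxxx ✓), payload 001101.
Byte 3: 0xB8 = 10111000 (10xxxxxx ✓), payload 111000.
Byte 4: 0xB4 = 10110100 (10xxxxxx ✓), payload 110100.
Concatenate: 010001101111000110100 = 0x8DE34 (21 bits → U+8DE34).

U+8DE34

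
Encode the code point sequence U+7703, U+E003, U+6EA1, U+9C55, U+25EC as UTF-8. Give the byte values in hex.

U+7703: 3-byte form → E7 9C 83.
U+E003: 3-byte form → EE 80 83.
U+6EA1: 3-byte form → E6 BA A1.
U+9C55: 3-byte form → E9 B1 95.
U+25EC: 3-byte form → E2 97 AC.
Concatenated (15 bytes): E7 9C 83 EE 80 83 E6 BA A1 E9 B1 95 E2 97 AC.

E7 9C 83 EE 80 83 E6 BA A1 E9 B1 95 E2 97 AC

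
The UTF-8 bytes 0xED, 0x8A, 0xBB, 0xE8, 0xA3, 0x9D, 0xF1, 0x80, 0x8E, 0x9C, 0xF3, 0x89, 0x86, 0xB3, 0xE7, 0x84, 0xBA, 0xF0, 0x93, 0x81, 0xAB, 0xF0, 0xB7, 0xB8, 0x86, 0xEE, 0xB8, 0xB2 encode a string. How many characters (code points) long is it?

8

Byte at offset 0: 0xED = 11101101 → 3-byte char (#1). Advance 3.
Byte at offset 3: 0xE8 = 11101000 → 3-byte char (#2). Advance 3.
Byte at offset 6: 0xF1 = 11110001 → 4-byte char (#3). Advance 4.
Byte at offset 10: 0xF3 = 11110011 → 4-byte char (#4). Advance 4.
Byte at offset 14: 0xE7 = 11100111 → 3-byte char (#5). Advance 3.
Byte at offset 17: 0xF0 = 11110000 → 4-byte char (#6). Advance 4.
Byte at offset 21: 0xF0 = 11110000 → 4-byte char (#7). Advance 4.
Byte at offset 25: 0xEE = 11101110 → 3-byte char (#8). Advance 3.
Reached end at offset 28 after 8 code points.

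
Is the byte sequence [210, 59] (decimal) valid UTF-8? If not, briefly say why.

invalid (non-continuation byte where continuation expected)

Leading byte 0xD2 = 11010010 → 2-byte form.
Byte 2 is 0x3B = 00111011, which is not 10xxxxxx — expected a continuation byte.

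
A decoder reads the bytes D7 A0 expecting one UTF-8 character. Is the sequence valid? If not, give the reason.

valid

Leading byte 0xD7 = 11010111 → 2-byte form.
Continuation bytes 0xA0=10100000 all match 10xxxxxx.
Decoded value 0x5E0 is ≥ 0x80 (shortest form) and not a surrogate.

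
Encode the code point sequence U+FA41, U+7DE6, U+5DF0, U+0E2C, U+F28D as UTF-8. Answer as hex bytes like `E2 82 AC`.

U+FA41: 3-byte form → EF A9 81.
U+7DE6: 3-byte form → E7 B7 A6.
U+5DF0: 3-byte form → E5 B7 B0.
U+0E2C: 3-byte form → E0 B8 AC.
U+F28D: 3-byte form → EF 8A 8D.
Concatenated (15 bytes): EF A9 81 E7 B7 A6 E5 B7 B0 E0 B8 AC EF 8A 8D.

EF A9 81 E7 B7 A6 E5 B7 B0 E0 B8 AC EF 8A 8D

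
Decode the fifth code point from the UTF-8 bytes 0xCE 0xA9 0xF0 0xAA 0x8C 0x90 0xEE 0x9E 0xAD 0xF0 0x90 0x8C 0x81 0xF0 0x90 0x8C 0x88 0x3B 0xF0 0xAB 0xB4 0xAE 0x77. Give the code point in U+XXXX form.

U+10308

Offset 0: leading byte 0xCE = 11001110 → 2-byte char #1 = CE A9.
Offset 2: leading byte 0xF0 = 11110000 → 4-byte char #2 = F0 AA 8C 90.
Offset 6: leading byte 0xEE = 11101110 → 3-byte char #3 = EE 9E AD.
Offset 9: leading byte 0xF0 = 11110000 → 4-byte char #4 = F0 90 8C 81.
Offset 13: leading byte 0xF0 = 11110000 → 4-byte char #5 = F0 90 8C 88.
Leading byte 0xF0 = 11110000 matches 11110xxx → 4-byte sequence.
Byte 1: 0xF0 = 11110000, payload 000 (3 bits).
Byte 2: 0x90 = 10010000 (10xxxxxx ✓), payload 010000.
Byte 3: 0x8C = 10001100 (10xxxxxx ✓), payload 001100.
Byte 4: 0x88 = 10001000 (10xxxxxx ✓), payload 001000.
Concatenate: 000010000001100001000 = 0x10308 (21 bits → U+10308).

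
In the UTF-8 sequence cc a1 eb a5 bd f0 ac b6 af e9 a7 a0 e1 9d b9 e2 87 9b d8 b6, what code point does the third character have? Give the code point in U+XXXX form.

Offset 0: leading byte 0xCC = 11001100 → 2-byte char #1 = CC A1.
Offset 2: leading byte 0xEB = 11101011 → 3-byte char #2 = EB A5 BD.
Offset 5: leading byte 0xF0 = 11110000 → 4-byte char #3 = F0 AC B6 AF.
Leading byte 0xF0 = 11110000 matches 11110xxx → 4-byte sequence.
Byte 1: 0xF0 = 11110000, payload 000 (3 bits).
Byte 2: 0xAC = 10101100 (10xxxxxx ✓), payload 101100.
Byte 3: 0xB6 = 10110110 (10xxxxxx ✓), payload 110110.
Byte 4: 0xAF = 10101111 (10xxxxxx ✓), payload 101111.
Concatenate: 000101100110110101111 = 0x2CDAF (21 bits → U+2CDAF).

U+2CDAF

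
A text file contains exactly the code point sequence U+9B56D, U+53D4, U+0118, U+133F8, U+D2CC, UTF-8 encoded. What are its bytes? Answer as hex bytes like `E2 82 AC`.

F2 9B 95 AD E5 8F 94 C4 98 F0 93 8F B8 ED 8B 8C

U+9B56D: 4-byte form → F2 9B 95 AD.
U+53D4: 3-byte form → E5 8F 94.
U+0118: 2-byte form → C4 98.
U+133F8: 4-byte form → F0 93 8F B8.
U+D2CC: 3-byte form → ED 8B 8C.
Concatenated (16 bytes): F2 9B 95 AD E5 8F 94 C4 98 F0 93 8F B8 ED 8B 8C.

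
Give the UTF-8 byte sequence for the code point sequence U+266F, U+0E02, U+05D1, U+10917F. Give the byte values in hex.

U+266F: 3-byte form → E2 99 AF.
U+0E02: 3-byte form → E0 B8 82.
U+05D1: 2-byte form → D7 91.
U+10917F: 4-byte form → F4 89 85 BF.
Concatenated (12 bytes): E2 99 AF E0 B8 82 D7 91 F4 89 85 BF.

E2 99 AF E0 B8 82 D7 91 F4 89 85 BF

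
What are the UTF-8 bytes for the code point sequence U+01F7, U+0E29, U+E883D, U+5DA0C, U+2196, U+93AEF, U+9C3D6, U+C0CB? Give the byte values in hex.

U+01F7: 2-byte form → C7 B7.
U+0E29: 3-byte form → E0 B8 A9.
U+E883D: 4-byte form → F3 A8 A0 BD.
U+5DA0C: 4-byte form → F1 9D A8 8C.
U+2196: 3-byte form → E2 86 96.
U+93AEF: 4-byte form → F2 93 AB AF.
U+9C3D6: 4-byte form → F2 9C 8F 96.
U+C0CB: 3-byte form → EC 83 8B.
Concatenated (27 bytes): C7 B7 E0 B8 A9 F3 A8 A0 BD F1 9D A8 8C E2 86 96 F2 93 AB AF F2 9C 8F 96 EC 83 8B.

C7 B7 E0 B8 A9 F3 A8 A0 BD F1 9D A8 8C E2 86 96 F2 93 AB AF F2 9C 8F 96 EC 83 8B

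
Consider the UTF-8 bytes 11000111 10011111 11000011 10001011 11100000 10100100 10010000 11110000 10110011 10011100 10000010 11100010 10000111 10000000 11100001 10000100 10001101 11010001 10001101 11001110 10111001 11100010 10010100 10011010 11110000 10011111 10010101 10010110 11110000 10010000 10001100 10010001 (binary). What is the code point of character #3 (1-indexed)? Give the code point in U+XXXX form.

Offset 0: leading byte 0xC7 = 11000111 → 2-byte char #1 = C7 9F.
Offset 2: leading byte 0xC3 = 11000011 → 2-byte char #2 = C3 8B.
Offset 4: leading byte 0xE0 = 11100000 → 3-byte char #3 = E0 A4 90.
Leading byte 0xE0 = 11100000 matches 1110xxxx → 3-byte sequence.
Byte 1: 0xE0 = 11100000, payload 0000 (4 bits).
Byte 2: 0xA4 = 10100100 (10xxxxxx ✓), payload 100100.
Byte 3: 0x90 = 10010000 (10xxxxxx ✓), payload 010000.
Concatenate: 0000100100010000 = 0x910 (16 bits → U+0910).

U+0910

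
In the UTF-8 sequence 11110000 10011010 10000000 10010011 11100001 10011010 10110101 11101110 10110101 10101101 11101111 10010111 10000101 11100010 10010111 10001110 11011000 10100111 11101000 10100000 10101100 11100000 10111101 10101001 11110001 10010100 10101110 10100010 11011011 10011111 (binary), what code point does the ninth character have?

Offset 0: leading byte 0xF0 = 11110000 → 4-byte char #1 = F0 9A 80 93.
Offset 4: leading byte 0xE1 = 11100001 → 3-byte char #2 = E1 9A B5.
Offset 7: leading byte 0xEE = 11101110 → 3-byte char #3 = EE B5 AD.
Offset 10: leading byte 0xEF = 11101111 → 3-byte char #4 = EF 97 85.
Offset 13: leading byte 0xE2 = 11100010 → 3-byte char #5 = E2 97 8E.
Offset 16: leading byte 0xD8 = 11011000 → 2-byte char #6 = D8 A7.
Offset 18: leading byte 0xE8 = 11101000 → 3-byte char #7 = E8 A0 AC.
Offset 21: leading byte 0xE0 = 11100000 → 3-byte char #8 = E0 BD A9.
Offset 24: leading byte 0xF1 = 11110001 → 4-byte char #9 = F1 94 AE A2.
Leading byte 0xF1 = 11110001 matches 11110xxx → 4-byte sequence.
Byte 1: 0xF1 = 11110001, payload 001 (3 bits).
Byte 2: 0x94 = 10010100 (10xxxxxx ✓), payload 010100.
Byte 3: 0xAE = 10101110 (10xxxxxx ✓), payload 101110.
Byte 4: 0xA2 = 10100010 (10xxxxxx ✓), payload 100010.
Concatenate: 001010100101110100010 = 0x54BA2 (21 bits → U+54BA2).

U+54BA2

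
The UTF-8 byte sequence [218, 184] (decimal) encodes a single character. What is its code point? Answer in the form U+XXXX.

U+06B8

Leading byte 0xDA = 11011010 matches 110xxxxx → 2-byte sequence.
Byte 1: 0xDA = 11011010, payload 11010 (5 bits).
Byte 2: 0xB8 = 10111000 (10xxxxxx ✓), payload 111000.
Concatenate: 11010111000 = 0x6B8 (11 bits → U+06B8).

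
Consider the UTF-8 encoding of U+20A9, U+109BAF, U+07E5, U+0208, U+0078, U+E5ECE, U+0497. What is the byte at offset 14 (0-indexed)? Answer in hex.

0xBB

U+20A9 → 3-byte form E2 82 A9 at offsets 0–2.
U+109BAF → 4-byte form F4 89 AE AF at offsets 3–6.
U+07E5 → 2-byte form DF A5 at offsets 7–8.
U+0208 → 2-byte form C8 88 at offsets 9–10.
U+0078 → 1-byte form 78 at offsets 11–11.
U+E5ECE → 4-byte form F3 A5 BB 8E at offsets 12–15.
Offset 14 falls in char 6's range; it's byte 3 of F3 A5 BB 8E = 0xBB.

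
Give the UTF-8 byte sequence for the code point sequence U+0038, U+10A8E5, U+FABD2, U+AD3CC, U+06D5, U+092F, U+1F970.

U+0038: 1-byte form → 38.
U+10A8E5: 4-byte form → F4 8A A3 A5.
U+FABD2: 4-byte form → F3 BA AF 92.
U+AD3CC: 4-byte form → F2 AD 8F 8C.
U+06D5: 2-byte form → DB 95.
U+092F: 3-byte form → E0 A4 AF.
U+1F970: 4-byte form → F0 9F A5 B0.
Concatenated (22 bytes): 38 F4 8A A3 A5 F3 BA AF 92 F2 AD 8F 8C DB 95 E0 A4 AF F0 9F A5 B0.

38 F4 8A A3 A5 F3 BA AF 92 F2 AD 8F 8C DB 95 E0 A4 AF F0 9F A5 B0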